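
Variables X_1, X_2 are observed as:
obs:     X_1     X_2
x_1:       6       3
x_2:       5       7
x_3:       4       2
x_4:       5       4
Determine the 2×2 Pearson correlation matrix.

Step 1 — column means:
  mean(X_1) = (6 + 5 + 4 + 5) / 4 = 20/4 = 5
  mean(X_2) = (3 + 7 + 2 + 4) / 4 = 16/4 = 4

Step 2 — sample variances and covariances s[i,j] = (1/(n-1)) · Σ_k (x_{k,i} - mean_i) · (x_{k,j} - mean_j), with n-1 = 3:
  s[X_1,X_1] = ((1)·(1) + (0)·(0) + (-1)·(-1) + (0)·(0)) / 3 = 2/3 = 0.6667
  s[X_1,X_2] = ((1)·(-1) + (0)·(3) + (-1)·(-2) + (0)·(0)) / 3 = 1/3 = 0.3333
  s[X_2,X_2] = ((-1)·(-1) + (3)·(3) + (-2)·(-2) + (0)·(0)) / 3 = 14/3 = 4.6667
  Sample standard deviations s_i = √(s[i,i]):
  s(X_1) = √(0.6667) = 0.8165
  s(X_2) = √(4.6667) = 2.1602

Step 3 — r_{ij} = s_{ij} / (s_i · s_j):
  r[X_1,X_1] = 1 (diagonal).
  r[X_1,X_2] = 0.3333 / (0.8165 · 2.1602) = 0.3333 / 1.7638 = 0.189
  r[X_2,X_2] = 1 (diagonal).

R is symmetric with unit diagonal. Assembling:

R = [[1, 0.189],
 [0.189, 1]]


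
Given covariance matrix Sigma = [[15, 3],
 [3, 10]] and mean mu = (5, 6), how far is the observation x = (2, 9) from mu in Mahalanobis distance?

Step 1 — centre the observation: (x - mu) = (-3, 3).

Step 2 — invert Sigma. det(Sigma) = 15·10 - (3)² = 141.
  Sigma^{-1} = (1/det) · [[d, -b], [-b, a]] = [[0.0709, -0.0213],
 [-0.0213, 0.1064]].

Step 3 — form the quadratic (x - mu)^T · Sigma^{-1} · (x - mu):
  Sigma^{-1} · (x - mu) = (-0.2766, 0.383).
  (x - mu)^T · [Sigma^{-1} · (x - mu)] = (-3)·(-0.2766) + (3)·(0.383) = 1.9787.

Step 4 — take square root: d = √(1.9787) ≈ 1.4067.

d(x, mu) = √(1.9787) ≈ 1.4067


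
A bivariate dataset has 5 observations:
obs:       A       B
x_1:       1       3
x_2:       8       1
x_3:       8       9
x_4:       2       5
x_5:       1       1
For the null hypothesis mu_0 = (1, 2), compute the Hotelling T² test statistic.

Step 1 — sample mean vector:
  mean(A) = (1 + 8 + 8 + 2 + 1) / 5 = 20/5 = 4
  mean(B) = (3 + 1 + 9 + 5 + 1) / 5 = 19/5 = 3.8
  x̄ = (4, 3.8),  deviation x̄ - mu_0 = (4, 3.8) - (1, 2) = (3, 1.8).

Step 2 — sample covariance matrix, S[i,j] = (1/(n-1)) · Σ_k (x_{k,i} - mean_i) · (x_{k,j} - mean_j), divisor n-1 = 4:
  S[A,A] = ((-3)·(-3) + (4)·(4) + (4)·(4) + (-2)·(-2) + (-3)·(-3)) / 4 = 54/4 = 13.5
  S[A,B] = ((-3)·(-0.8) + (4)·(-2.8) + (4)·(5.2) + (-2)·(1.2) + (-3)·(-2.8)) / 4 = 18/4 = 4.5
  S[B,B] = ((-0.8)·(-0.8) + (-2.8)·(-2.8) + (5.2)·(5.2) + (1.2)·(1.2) + (-2.8)·(-2.8)) / 4 = 44.8/4 = 11.2
  S = [[13.5, 4.5],
 [4.5, 11.2]].

Step 3 — invert S. det(S) = 13.5·11.2 - (4.5)² = 130.95.
  S^{-1} = (1/det) · [[d, -b], [-b, a]] = [[0.0855, -0.0344],
 [-0.0344, 0.1031]].

Step 4 — quadratic form (x̄ - mu_0)^T · S^{-1} · (x̄ - mu_0):
  S^{-1} · (x̄ - mu_0) = (0.1947, 0.0825),
  (x̄ - mu_0)^T · [...] = (3)·(0.1947) + (1.8)·(0.0825) = 0.7326.

Step 5 — scale by n: T² = 5 · 0.7326 = 3.6632.

T² ≈ 3.6632


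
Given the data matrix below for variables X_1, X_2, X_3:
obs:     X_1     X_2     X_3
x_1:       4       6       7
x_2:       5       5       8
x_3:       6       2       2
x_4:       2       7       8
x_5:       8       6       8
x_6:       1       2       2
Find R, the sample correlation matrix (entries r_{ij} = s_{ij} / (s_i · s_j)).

Step 1 — column means:
  mean(X_1) = (4 + 5 + 6 + 2 + 8 + 1) / 6 = 26/6 = 4.3333
  mean(X_2) = (6 + 5 + 2 + 7 + 6 + 2) / 6 = 28/6 = 4.6667
  mean(X_3) = (7 + 8 + 2 + 8 + 8 + 2) / 6 = 35/6 = 5.8333

Step 2 — sample variances and covariances s[i,j] = (1/(n-1)) · Σ_k (x_{k,i} - mean_i) · (x_{k,j} - mean_j), with n-1 = 5:
  s[X_1,X_1] = ((-0.3333)·(-0.3333) + (0.6667)·(0.6667) + (1.6667)·(1.6667) + (-2.3333)·(-2.3333) + (3.6667)·(3.6667) + (-3.3333)·(-3.3333)) / 5 = 33.3333/5 = 6.6667
  s[X_1,X_2] = ((-0.3333)·(1.3333) + (0.6667)·(0.3333) + (1.6667)·(-2.6667) + (-2.3333)·(2.3333) + (3.6667)·(1.3333) + (-3.3333)·(-2.6667)) / 5 = 3.6667/5 = 0.7333
  s[X_1,X_3] = ((-0.3333)·(1.1667) + (0.6667)·(2.1667) + (1.6667)·(-3.8333) + (-2.3333)·(2.1667) + (3.6667)·(2.1667) + (-3.3333)·(-3.8333)) / 5 = 10.3333/5 = 2.0667
  s[X_2,X_2] = ((1.3333)·(1.3333) + (0.3333)·(0.3333) + (-2.6667)·(-2.6667) + (2.3333)·(2.3333) + (1.3333)·(1.3333) + (-2.6667)·(-2.6667)) / 5 = 23.3333/5 = 4.6667
  s[X_2,X_3] = ((1.3333)·(1.1667) + (0.3333)·(2.1667) + (-2.6667)·(-3.8333) + (2.3333)·(2.1667) + (1.3333)·(2.1667) + (-2.6667)·(-3.8333)) / 5 = 30.6667/5 = 6.1333
  s[X_3,X_3] = ((1.1667)·(1.1667) + (2.1667)·(2.1667) + (-3.8333)·(-3.8333) + (2.1667)·(2.1667) + (2.1667)·(2.1667) + (-3.8333)·(-3.8333)) / 5 = 44.8333/5 = 8.9667
  Sample standard deviations s_i = √(s[i,i]):
  s(X_1) = √(6.6667) = 2.582
  s(X_2) = √(4.6667) = 2.1602
  s(X_3) = √(8.9667) = 2.9944

Step 3 — r_{ij} = s_{ij} / (s_i · s_j):
  r[X_1,X_1] = 1 (diagonal).
  r[X_1,X_2] = 0.7333 / (2.582 · 2.1602) = 0.7333 / 5.5777 = 0.1315
  r[X_1,X_3] = 2.0667 / (2.582 · 2.9944) = 2.0667 / 7.7316 = 0.2673
  r[X_2,X_2] = 1 (diagonal).
  r[X_2,X_3] = 6.1333 / (2.1602 · 2.9944) = 6.1333 / 6.4687 = 0.9482
  r[X_3,X_3] = 1 (diagonal).

R is symmetric with unit diagonal. Assembling:

R = [[1, 0.1315, 0.2673],
 [0.1315, 1, 0.9482],
 [0.2673, 0.9482, 1]]


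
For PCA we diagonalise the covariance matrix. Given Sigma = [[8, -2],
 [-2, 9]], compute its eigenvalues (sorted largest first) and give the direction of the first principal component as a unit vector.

Step 1 — characteristic polynomial of 2×2 Sigma:
  det(Sigma - λI) = λ² - trace · λ + det = 0.
  trace = 8 + 9 = 17, det = 8·9 - (-2)² = 68.
Step 2 — discriminant:
  Δ = trace² - 4·det = 289 - 272 = 17.
Step 3 — eigenvalues:
  λ = (trace ± √Δ)/2 = (17 ± 4.1231)/2,
  λ_1 = 10.5616,  λ_2 = 6.4384.

Step 4 — unit eigenvector for λ_1: solve (Sigma - λ_1 I)v = 0. First row:
  (8 - 10.5616)·v_x + (-2)·v_y = 0, i.e. (-2.5616)·v_x + (-2)·v_y = 0,
  so v ∝ (b, λ_1 - a) = (-2, 2.5616); multiply by -1 so the first entry is positive: u = (2, -2.5616).
  ||u|| = √((2)² + (-2.5616)²) = √(10.5616) ≈ 3.2499,
  v_1 = u/||u|| ≈ (0.6154, -0.7882) (||v_1|| = 1).

λ_1 = 10.5616,  λ_2 = 6.4384;  v_1 ≈ (0.6154, -0.7882)


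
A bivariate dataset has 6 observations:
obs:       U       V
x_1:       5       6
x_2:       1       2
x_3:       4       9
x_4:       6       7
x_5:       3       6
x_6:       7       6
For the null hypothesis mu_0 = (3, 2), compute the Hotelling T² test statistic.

Step 1 — sample mean vector:
  mean(U) = (5 + 1 + 4 + 6 + 3 + 7) / 6 = 26/6 = 4.3333
  mean(V) = (6 + 2 + 9 + 7 + 6 + 6) / 6 = 36/6 = 6
  x̄ = (4.3333, 6),  deviation x̄ - mu_0 = (4.3333, 6) - (3, 2) = (1.3333, 4).

Step 2 — sample covariance matrix, S[i,j] = (1/(n-1)) · Σ_k (x_{k,i} - mean_i) · (x_{k,j} - mean_j), divisor n-1 = 5:
  S[U,U] = ((0.6667)·(0.6667) + (-3.3333)·(-3.3333) + (-0.3333)·(-0.3333) + (1.6667)·(1.6667) + (-1.3333)·(-1.3333) + (2.6667)·(2.6667)) / 5 = 23.3333/5 = 4.6667
  S[U,V] = ((0.6667)·(0) + (-3.3333)·(-4) + (-0.3333)·(3) + (1.6667)·(1) + (-1.3333)·(0) + (2.6667)·(0)) / 5 = 14/5 = 2.8
  S[V,V] = ((0)·(0) + (-4)·(-4) + (3)·(3) + (1)·(1) + (0)·(0) + (0)·(0)) / 5 = 26/5 = 5.2
  S = [[4.6667, 2.8],
 [2.8, 5.2]].

Step 3 — invert S. det(S) = 4.6667·5.2 - (2.8)² = 16.4267.
  S^{-1} = (1/det) · [[d, -b], [-b, a]] = [[0.3166, -0.1705],
 [-0.1705, 0.2841]].

Step 4 — quadratic form (x̄ - mu_0)^T · S^{-1} · (x̄ - mu_0):
  S^{-1} · (x̄ - mu_0) = (-0.2597, 0.9091),
  (x̄ - mu_0)^T · [...] = (1.3333)·(-0.2597) + (4)·(0.9091) = 3.29.

Step 5 — scale by n: T² = 6 · 3.29 = 19.7403.

T² ≈ 19.7403


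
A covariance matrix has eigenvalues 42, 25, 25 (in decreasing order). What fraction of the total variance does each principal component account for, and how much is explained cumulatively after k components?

Step 1 — total variance = trace(Sigma) = Σ λ_i = 42 + 25 + 25 = 92.

Step 2 — fraction explained by component i = λ_i / Σ λ:
  PC1: 42/92 = 0.4565
  PC2: 25/92 = 0.2717
  PC3: 25/92 = 0.2717

Step 3 — cumulative fraction after k components = (λ_1 + ... + λ_k) / Σ λ:
  k = 1: 42/92 = 0.4565
  k = 2: (42 + 25)/92 = 67/92 = 0.7283
  k = 3: (42 + 25 + 25)/92 = 92/92 = 1

Summary (fraction, with percent):

explained: PC1 0.4565 (45.65%), PC2 0.2717 (27.17%), PC3 0.2717 (27.17%);  cumulative: 0.4565, 0.7283, 1


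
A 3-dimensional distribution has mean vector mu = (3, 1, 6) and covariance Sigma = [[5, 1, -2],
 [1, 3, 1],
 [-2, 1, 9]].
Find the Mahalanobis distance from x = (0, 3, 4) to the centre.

Step 1 — centre the observation: (x - mu) = (-3, 2, -2).

Step 2 — invert Sigma (cofactor / det for 3×3, or solve directly):
  Sigma^{-1} = [[0.2476, -0.1048, 0.0667],
 [-0.1048, 0.3905, -0.0667],
 [0.0667, -0.0667, 0.1333]].

Step 3 — form the quadratic (x - mu)^T · Sigma^{-1} · (x - mu):
  Sigma^{-1} · (x - mu) = (-1.0857, 1.2286, -0.6).
  (x - mu)^T · [Sigma^{-1} · (x - mu)] = (-3)·(-1.0857) + (2)·(1.2286) + (-2)·(-0.6) = 6.9143.

Step 4 — take square root: d = √(6.9143) ≈ 2.6295.

d(x, mu) = √(6.9143) ≈ 2.6295


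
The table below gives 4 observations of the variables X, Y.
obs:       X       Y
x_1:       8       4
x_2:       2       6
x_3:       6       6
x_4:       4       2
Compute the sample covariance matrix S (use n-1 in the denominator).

Step 1 — column means:
  mean(X) = (8 + 2 + 6 + 4) / 4 = 20/4 = 5
  mean(Y) = (4 + 6 + 6 + 2) / 4 = 18/4 = 4.5

Step 2 — sample covariance S[i,j] = (1/(n-1)) · Σ_k (x_{k,i} - mean_i) · (x_{k,j} - mean_j), with n-1 = 3.
  S[X,X] = ((3)·(3) + (-3)·(-3) + (1)·(1) + (-1)·(-1)) / 3 = 20/3 = 6.6667
  S[X,Y] = ((3)·(-0.5) + (-3)·(1.5) + (1)·(1.5) + (-1)·(-2.5)) / 3 = -2/3 = -0.6667
  S[Y,Y] = ((-0.5)·(-0.5) + (1.5)·(1.5) + (1.5)·(1.5) + (-2.5)·(-2.5)) / 3 = 11/3 = 3.6667

S is symmetric (S[j,i] = S[i,j]). Assembling:

S = [[6.6667, -0.6667],
 [-0.6667, 3.6667]]


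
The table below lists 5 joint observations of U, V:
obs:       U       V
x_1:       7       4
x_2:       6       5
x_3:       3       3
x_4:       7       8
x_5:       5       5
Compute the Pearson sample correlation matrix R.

Step 1 — column means:
  mean(U) = (7 + 6 + 3 + 7 + 5) / 5 = 28/5 = 5.6
  mean(V) = (4 + 5 + 3 + 8 + 5) / 5 = 25/5 = 5

Step 2 — sample variances and covariances s[i,j] = (1/(n-1)) · Σ_k (x_{k,i} - mean_i) · (x_{k,j} - mean_j), with n-1 = 4:
  s[U,U] = ((1.4)·(1.4) + (0.4)·(0.4) + (-2.6)·(-2.6) + (1.4)·(1.4) + (-0.6)·(-0.6)) / 4 = 11.2/4 = 2.8
  s[U,V] = ((1.4)·(-1) + (0.4)·(0) + (-2.6)·(-2) + (1.4)·(3) + (-0.6)·(0)) / 4 = 8/4 = 2
  s[V,V] = ((-1)·(-1) + (0)·(0) + (-2)·(-2) + (3)·(3) + (0)·(0)) / 4 = 14/4 = 3.5
  Sample standard deviations s_i = √(s[i,i]):
  s(U) = √(2.8) = 1.6733
  s(V) = √(3.5) = 1.8708

Step 3 — r_{ij} = s_{ij} / (s_i · s_j):
  r[U,U] = 1 (diagonal).
  r[U,V] = 2 / (1.6733 · 1.8708) = 2 / 3.1305 = 0.6389
  r[V,V] = 1 (diagonal).

R is symmetric with unit diagonal. Assembling:

R = [[1, 0.6389],
 [0.6389, 1]]


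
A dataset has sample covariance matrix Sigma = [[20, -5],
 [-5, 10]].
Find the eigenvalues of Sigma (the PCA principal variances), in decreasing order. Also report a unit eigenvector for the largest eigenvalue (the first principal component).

Step 1 — characteristic polynomial of 2×2 Sigma:
  det(Sigma - λI) = λ² - trace · λ + det = 0.
  trace = 20 + 10 = 30, det = 20·10 - (-5)² = 175.
Step 2 — discriminant:
  Δ = trace² - 4·det = 900 - 700 = 200.
Step 3 — eigenvalues:
  λ = (trace ± √Δ)/2 = (30 ± 14.1421)/2,
  λ_1 = 22.0711,  λ_2 = 7.9289.

Step 4 — unit eigenvector for λ_1: solve (Sigma - λ_1 I)v = 0. First row:
  (20 - 22.0711)·v_x + (-5)·v_y = 0, i.e. (-2.0711)·v_x + (-5)·v_y = 0,
  so v ∝ (b, λ_1 - a) = (-5, 2.0711); multiply by -1 so the first entry is positive: u = (5, -2.0711).
  ||u|| = √((5)² + (-2.0711)²) = √(29.2893) ≈ 5.412,
  v_1 = u/||u|| ≈ (0.9239, -0.3827) (||v_1|| = 1).

λ_1 = 22.0711,  λ_2 = 7.9289;  v_1 ≈ (0.9239, -0.3827)


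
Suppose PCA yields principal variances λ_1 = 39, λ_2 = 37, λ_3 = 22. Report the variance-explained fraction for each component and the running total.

Step 1 — total variance = trace(Sigma) = Σ λ_i = 39 + 37 + 22 = 98.

Step 2 — fraction explained by component i = λ_i / Σ λ:
  PC1: 39/98 = 0.398
  PC2: 37/98 = 0.3776
  PC3: 22/98 = 0.2245

Step 3 — cumulative fraction after k components = (λ_1 + ... + λ_k) / Σ λ:
  k = 1: 39/98 = 0.398
  k = 2: (39 + 37)/98 = 76/98 = 0.7755
  k = 3: (39 + 37 + 22)/98 = 98/98 = 1

Summary (fraction, with percent):

explained: PC1 0.398 (39.8%), PC2 0.3776 (37.76%), PC3 0.2245 (22.45%);  cumulative: 0.398, 0.7755, 1


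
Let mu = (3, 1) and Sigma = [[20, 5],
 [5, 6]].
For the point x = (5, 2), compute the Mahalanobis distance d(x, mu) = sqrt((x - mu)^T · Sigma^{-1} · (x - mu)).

Step 1 — centre the observation: (x - mu) = (2, 1).

Step 2 — invert Sigma. det(Sigma) = 20·6 - (5)² = 95.
  Sigma^{-1} = (1/det) · [[d, -b], [-b, a]] = [[0.0632, -0.0526],
 [-0.0526, 0.2105]].

Step 3 — form the quadratic (x - mu)^T · Sigma^{-1} · (x - mu):
  Sigma^{-1} · (x - mu) = (0.0737, 0.1053).
  (x - mu)^T · [Sigma^{-1} · (x - mu)] = (2)·(0.0737) + (1)·(0.1053) = 0.2526.

Step 4 — take square root: d = √(0.2526) ≈ 0.5026.

d(x, mu) = √(0.2526) ≈ 0.5026


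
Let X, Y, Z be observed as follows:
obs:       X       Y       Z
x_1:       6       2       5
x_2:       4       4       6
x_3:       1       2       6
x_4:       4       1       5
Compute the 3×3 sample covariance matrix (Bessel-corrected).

Step 1 — column means:
  mean(X) = (6 + 4 + 1 + 4) / 4 = 15/4 = 3.75
  mean(Y) = (2 + 4 + 2 + 1) / 4 = 9/4 = 2.25
  mean(Z) = (5 + 6 + 6 + 5) / 4 = 22/4 = 5.5

Step 2 — sample covariance S[i,j] = (1/(n-1)) · Σ_k (x_{k,i} - mean_i) · (x_{k,j} - mean_j), with n-1 = 3.
  S[X,X] = ((2.25)·(2.25) + (0.25)·(0.25) + (-2.75)·(-2.75) + (0.25)·(0.25)) / 3 = 12.75/3 = 4.25
  S[X,Y] = ((2.25)·(-0.25) + (0.25)·(1.75) + (-2.75)·(-0.25) + (0.25)·(-1.25)) / 3 = 0.25/3 = 0.0833
  S[X,Z] = ((2.25)·(-0.5) + (0.25)·(0.5) + (-2.75)·(0.5) + (0.25)·(-0.5)) / 3 = -2.5/3 = -0.8333
  S[Y,Y] = ((-0.25)·(-0.25) + (1.75)·(1.75) + (-0.25)·(-0.25) + (-1.25)·(-1.25)) / 3 = 4.75/3 = 1.5833
  S[Y,Z] = ((-0.25)·(-0.5) + (1.75)·(0.5) + (-0.25)·(0.5) + (-1.25)·(-0.5)) / 3 = 1.5/3 = 0.5
  S[Z,Z] = ((-0.5)·(-0.5) + (0.5)·(0.5) + (0.5)·(0.5) + (-0.5)·(-0.5)) / 3 = 1/3 = 0.3333

S is symmetric (S[j,i] = S[i,j]). Assembling:

S = [[4.25, 0.0833, -0.8333],
 [0.0833, 1.5833, 0.5],
 [-0.8333, 0.5, 0.3333]]


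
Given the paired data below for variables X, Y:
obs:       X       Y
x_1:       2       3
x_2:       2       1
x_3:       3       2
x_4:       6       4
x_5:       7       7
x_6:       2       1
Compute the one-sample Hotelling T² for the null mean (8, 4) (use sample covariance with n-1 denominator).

Step 1 — sample mean vector:
  mean(X) = (2 + 2 + 3 + 6 + 7 + 2) / 6 = 22/6 = 3.6667
  mean(Y) = (3 + 1 + 2 + 4 + 7 + 1) / 6 = 18/6 = 3
  x̄ = (3.6667, 3),  deviation x̄ - mu_0 = (3.6667, 3) - (8, 4) = (-4.3333, -1).

Step 2 — sample covariance matrix, S[i,j] = (1/(n-1)) · Σ_k (x_{k,i} - mean_i) · (x_{k,j} - mean_j), divisor n-1 = 5:
  S[X,X] = ((-1.6667)·(-1.6667) + (-1.6667)·(-1.6667) + (-0.6667)·(-0.6667) + (2.3333)·(2.3333) + (3.3333)·(3.3333) + (-1.6667)·(-1.6667)) / 5 = 25.3333/5 = 5.0667
  S[X,Y] = ((-1.6667)·(0) + (-1.6667)·(-2) + (-0.6667)·(-1) + (2.3333)·(1) + (3.3333)·(4) + (-1.6667)·(-2)) / 5 = 23/5 = 4.6
  S[Y,Y] = ((0)·(0) + (-2)·(-2) + (-1)·(-1) + (1)·(1) + (4)·(4) + (-2)·(-2)) / 5 = 26/5 = 5.2
  S = [[5.0667, 4.6],
 [4.6, 5.2]].

Step 3 — invert S. det(S) = 5.0667·5.2 - (4.6)² = 5.1867.
  S^{-1} = (1/det) · [[d, -b], [-b, a]] = [[1.0026, -0.8869],
 [-0.8869, 0.9769]].

Step 4 — quadratic form (x̄ - mu_0)^T · S^{-1} · (x̄ - mu_0):
  S^{-1} · (x̄ - mu_0) = (-3.4576, 2.8663),
  (x̄ - mu_0)^T · [...] = (-4.3333)·(-3.4576) + (-1)·(2.8663) = 12.1165.

Step 5 — scale by n: T² = 6 · 12.1165 = 72.6992.

T² ≈ 72.6992


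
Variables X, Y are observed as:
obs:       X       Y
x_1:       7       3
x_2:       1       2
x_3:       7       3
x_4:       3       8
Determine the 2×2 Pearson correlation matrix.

Step 1 — column means:
  mean(X) = (7 + 1 + 7 + 3) / 4 = 18/4 = 4.5
  mean(Y) = (3 + 2 + 3 + 8) / 4 = 16/4 = 4

Step 2 — sample variances and covariances s[i,j] = (1/(n-1)) · Σ_k (x_{k,i} - mean_i) · (x_{k,j} - mean_j), with n-1 = 3:
  s[X,X] = ((2.5)·(2.5) + (-3.5)·(-3.5) + (2.5)·(2.5) + (-1.5)·(-1.5)) / 3 = 27/3 = 9
  s[X,Y] = ((2.5)·(-1) + (-3.5)·(-2) + (2.5)·(-1) + (-1.5)·(4)) / 3 = -4/3 = -1.3333
  s[Y,Y] = ((-1)·(-1) + (-2)·(-2) + (-1)·(-1) + (4)·(4)) / 3 = 22/3 = 7.3333
  Sample standard deviations s_i = √(s[i,i]):
  s(X) = √(9) = 3
  s(Y) = √(7.3333) = 2.708

Step 3 — r_{ij} = s_{ij} / (s_i · s_j):
  r[X,X] = 1 (diagonal).
  r[X,Y] = -1.3333 / (3 · 2.708) = -1.3333 / 8.124 = -0.1641
  r[Y,Y] = 1 (diagonal).

R is symmetric with unit diagonal. Assembling:

R = [[1, -0.1641],
 [-0.1641, 1]]


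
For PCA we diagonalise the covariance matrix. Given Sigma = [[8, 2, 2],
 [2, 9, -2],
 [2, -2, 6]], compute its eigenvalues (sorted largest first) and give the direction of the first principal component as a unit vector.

Step 1 — characteristic polynomial p(λ) = det(λI - Sigma) = λ³ - tr·λ² + c_1·λ - det, where tr = trace, c_1 = sum of the principal 2×2 minors, det = det(Sigma):
  tr = 8 + 9 + 6 = 23,
  c_1 = (8·9 - (2)²) + (8·6 - (2)²) + (9·6 - (-2)²) = 68 + 44 + 50 = 162,
  det = 8·(9·6 - (-2)²) - (2)·((2)·6 - (-2)·(2)) + (2)·((2)·(-2) - 9·(2)) = 8·(50) - (2)·(16) + (2)·(-22) = 324.
  So p(λ) = λ³ - 23λ² + 162λ - 324.
Step 2 — look for an integer root (rational root theorem: any rational root is an integer divisor of 324). Testing λ = 9:
  p(9) = 729 - 1863 + 1458 - 324 = 0  ✓
  Dividing out (λ - 9): p(λ) = (λ - 9)(λ² - 14λ + 36).
Step 3 — remaining eigenvalues from the quadratic λ² - 14λ + 36 = 0:
  Δ = 14² - 4·36 = 196 - 144 = 52,  λ = (14 ± √52)/2 = (14 ± 7.2111)/2 ≈ 10.6056 or 3.3944.
  Sorted: λ_1 = 10.6056,  λ_2 = 9,  λ_3 = 3.3944  (check: sum = 23 = tr ✓).

Step 4 — unit eigenvector for λ_1 ≈ 10.6056: v spans the null space of (Sigma - λ_1 I), whose rows are
  r_1 = (-2.6056, 2, 2),  r_2 = (2, -1.6056, -2),  r_3 = (2, -2, -4.6056).
  v is orthogonal to every row, so take v ∝ r_1 × r_2 = ((2)·(-2) - (2)·(-1.6056), (2)·(2) - (-2.6056)·(-2), (-2.6056)·(-1.6056) - (2)·(2)) ≈ (-0.7889, -1.2111, 0.1833).
  Rescale (multiply by -1 so the first nonzero entry is positive): u = (0.7889, 1.2111, -0.1833).
  ||u|| = √((0.7889)² + (1.2111)² + (-0.1833)²) = √(2.1227) ≈ 1.457,  v_1 = u/||u|| ≈ (0.5415, 0.8313, -0.1258) (||v_1|| = 1).

λ_1 = 10.6056,  λ_2 = 9,  λ_3 = 3.3944;  v_1 ≈ (0.5415, 0.8313, -0.1258)


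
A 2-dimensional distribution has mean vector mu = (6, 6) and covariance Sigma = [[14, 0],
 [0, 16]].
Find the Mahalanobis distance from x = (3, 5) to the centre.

Step 1 — centre the observation: (x - mu) = (-3, -1).

Step 2 — invert Sigma. det(Sigma) = 14·16 - (0)² = 224.
  Sigma^{-1} = (1/det) · [[d, -b], [-b, a]] = [[0.0714, 0],
 [0, 0.0625]].

Step 3 — form the quadratic (x - mu)^T · Sigma^{-1} · (x - mu):
  Sigma^{-1} · (x - mu) = (-0.2143, -0.0625).
  (x - mu)^T · [Sigma^{-1} · (x - mu)] = (-3)·(-0.2143) + (-1)·(-0.0625) = 0.7054.

Step 4 — take square root: d = √(0.7054) ≈ 0.8399.

d(x, mu) = √(0.7054) ≈ 0.8399


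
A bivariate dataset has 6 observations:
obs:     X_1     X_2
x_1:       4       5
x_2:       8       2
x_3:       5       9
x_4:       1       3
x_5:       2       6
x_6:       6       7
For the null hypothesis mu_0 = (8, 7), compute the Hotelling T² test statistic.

Step 1 — sample mean vector:
  mean(X_1) = (4 + 8 + 5 + 1 + 2 + 6) / 6 = 26/6 = 4.3333
  mean(X_2) = (5 + 2 + 9 + 3 + 6 + 7) / 6 = 32/6 = 5.3333
  x̄ = (4.3333, 5.3333),  deviation x̄ - mu_0 = (4.3333, 5.3333) - (8, 7) = (-3.6667, -1.6667).

Step 2 — sample covariance matrix, S[i,j] = (1/(n-1)) · Σ_k (x_{k,i} - mean_i) · (x_{k,j} - mean_j), divisor n-1 = 5:
  S[X_1,X_1] = ((-0.3333)·(-0.3333) + (3.6667)·(3.6667) + (0.6667)·(0.6667) + (-3.3333)·(-3.3333) + (-2.3333)·(-2.3333) + (1.6667)·(1.6667)) / 5 = 33.3333/5 = 6.6667
  S[X_1,X_2] = ((-0.3333)·(-0.3333) + (3.6667)·(-3.3333) + (0.6667)·(3.6667) + (-3.3333)·(-2.3333) + (-2.3333)·(0.6667) + (1.6667)·(1.6667)) / 5 = -0.6667/5 = -0.1333
  S[X_2,X_2] = ((-0.3333)·(-0.3333) + (-3.3333)·(-3.3333) + (3.6667)·(3.6667) + (-2.3333)·(-2.3333) + (0.6667)·(0.6667) + (1.6667)·(1.6667)) / 5 = 33.3333/5 = 6.6667
  S = [[6.6667, -0.1333],
 [-0.1333, 6.6667]].

Step 3 — invert S. det(S) = 6.6667·6.6667 - (-0.1333)² = 44.4267.
  S^{-1} = (1/det) · [[d, -b], [-b, a]] = [[0.1501, 0.003],
 [0.003, 0.1501]].

Step 4 — quadratic form (x̄ - mu_0)^T · S^{-1} · (x̄ - mu_0):
  S^{-1} · (x̄ - mu_0) = (-0.5552, -0.2611),
  (x̄ - mu_0)^T · [...] = (-3.6667)·(-0.5552) + (-1.6667)·(-0.2611) = 2.471.

Step 5 — scale by n: T² = 6 · 2.471 = 14.8259.

T² ≈ 14.8259


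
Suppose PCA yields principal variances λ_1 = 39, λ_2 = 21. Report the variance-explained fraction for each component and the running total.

Step 1 — total variance = trace(Sigma) = Σ λ_i = 39 + 21 = 60.

Step 2 — fraction explained by component i = λ_i / Σ λ:
  PC1: 39/60 = 0.65
  PC2: 21/60 = 0.35

Step 3 — cumulative fraction after k components = (λ_1 + ... + λ_k) / Σ λ:
  k = 1: 39/60 = 0.65
  k = 2: (39 + 21)/60 = 60/60 = 1

Summary (fraction, with percent):

explained: PC1 0.65 (65%), PC2 0.35 (35%);  cumulative: 0.65, 1


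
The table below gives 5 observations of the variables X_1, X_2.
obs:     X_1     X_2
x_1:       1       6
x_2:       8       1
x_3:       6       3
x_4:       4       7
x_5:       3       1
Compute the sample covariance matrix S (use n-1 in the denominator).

Step 1 — column means:
  mean(X_1) = (1 + 8 + 6 + 4 + 3) / 5 = 22/5 = 4.4
  mean(X_2) = (6 + 1 + 3 + 7 + 1) / 5 = 18/5 = 3.6

Step 2 — sample covariance S[i,j] = (1/(n-1)) · Σ_k (x_{k,i} - mean_i) · (x_{k,j} - mean_j), with n-1 = 4.
  S[X_1,X_1] = ((-3.4)·(-3.4) + (3.6)·(3.6) + (1.6)·(1.6) + (-0.4)·(-0.4) + (-1.4)·(-1.4)) / 4 = 29.2/4 = 7.3
  S[X_1,X_2] = ((-3.4)·(2.4) + (3.6)·(-2.6) + (1.6)·(-0.6) + (-0.4)·(3.4) + (-1.4)·(-2.6)) / 4 = -16.2/4 = -4.05
  S[X_2,X_2] = ((2.4)·(2.4) + (-2.6)·(-2.6) + (-0.6)·(-0.6) + (3.4)·(3.4) + (-2.6)·(-2.6)) / 4 = 31.2/4 = 7.8

S is symmetric (S[j,i] = S[i,j]). Assembling:

S = [[7.3, -4.05],
 [-4.05, 7.8]]


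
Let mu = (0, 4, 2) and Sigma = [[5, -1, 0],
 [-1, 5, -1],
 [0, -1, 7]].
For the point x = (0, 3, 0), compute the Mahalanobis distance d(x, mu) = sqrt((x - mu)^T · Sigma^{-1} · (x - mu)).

Step 1 — centre the observation: (x - mu) = (0, -1, -2).

Step 2 — invert Sigma (cofactor / det for 3×3, or solve directly):
  Sigma^{-1} = [[0.2086, 0.0429, 0.0061],
 [0.0429, 0.2147, 0.0307],
 [0.0061, 0.0307, 0.1472]].

Step 3 — form the quadratic (x - mu)^T · Sigma^{-1} · (x - mu):
  Sigma^{-1} · (x - mu) = (-0.0552, -0.2761, -0.3252).
  (x - mu)^T · [Sigma^{-1} · (x - mu)] = (0)·(-0.0552) + (-1)·(-0.2761) + (-2)·(-0.3252) = 0.9264.

Step 4 — take square root: d = √(0.9264) ≈ 0.9625.

d(x, mu) = √(0.9264) ≈ 0.9625


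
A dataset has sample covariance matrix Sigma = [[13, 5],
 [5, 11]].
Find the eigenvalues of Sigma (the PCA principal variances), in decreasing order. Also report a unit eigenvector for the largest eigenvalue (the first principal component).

Step 1 — characteristic polynomial of 2×2 Sigma:
  det(Sigma - λI) = λ² - trace · λ + det = 0.
  trace = 13 + 11 = 24, det = 13·11 - (5)² = 118.
Step 2 — discriminant:
  Δ = trace² - 4·det = 576 - 472 = 104.
Step 3 — eigenvalues:
  λ = (trace ± √Δ)/2 = (24 ± 10.198)/2,
  λ_1 = 17.099,  λ_2 = 6.901.

Step 4 — unit eigenvector for λ_1: solve (Sigma - λ_1 I)v = 0. First row:
  (13 - 17.099)·v_x + (5)·v_y = 0, i.e. (-4.099)·v_x + (5)·v_y = 0,
  so v ∝ (b, λ_1 - a) = (5, 4.099) = u.
  ||u|| = √((5)² + (4.099)²) = √(41.802) ≈ 6.4654,
  v_1 = u/||u|| ≈ (0.7733, 0.634) (||v_1|| = 1).

λ_1 = 17.099,  λ_2 = 6.901;  v_1 ≈ (0.7733, 0.634)


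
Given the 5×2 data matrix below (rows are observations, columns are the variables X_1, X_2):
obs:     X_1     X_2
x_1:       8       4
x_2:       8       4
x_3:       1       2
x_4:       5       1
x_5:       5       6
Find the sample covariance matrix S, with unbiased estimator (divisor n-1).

Step 1 — column means:
  mean(X_1) = (8 + 8 + 1 + 5 + 5) / 5 = 27/5 = 5.4
  mean(X_2) = (4 + 4 + 2 + 1 + 6) / 5 = 17/5 = 3.4

Step 2 — sample covariance S[i,j] = (1/(n-1)) · Σ_k (x_{k,i} - mean_i) · (x_{k,j} - mean_j), with n-1 = 4.
  S[X_1,X_1] = ((2.6)·(2.6) + (2.6)·(2.6) + (-4.4)·(-4.4) + (-0.4)·(-0.4) + (-0.4)·(-0.4)) / 4 = 33.2/4 = 8.3
  S[X_1,X_2] = ((2.6)·(0.6) + (2.6)·(0.6) + (-4.4)·(-1.4) + (-0.4)·(-2.4) + (-0.4)·(2.6)) / 4 = 9.2/4 = 2.3
  S[X_2,X_2] = ((0.6)·(0.6) + (0.6)·(0.6) + (-1.4)·(-1.4) + (-2.4)·(-2.4) + (2.6)·(2.6)) / 4 = 15.2/4 = 3.8

S is symmetric (S[j,i] = S[i,j]). Assembling:

S = [[8.3, 2.3],
 [2.3, 3.8]]


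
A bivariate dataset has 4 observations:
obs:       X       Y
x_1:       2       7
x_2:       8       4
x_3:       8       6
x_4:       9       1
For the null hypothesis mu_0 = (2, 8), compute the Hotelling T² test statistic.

Step 1 — sample mean vector:
  mean(X) = (2 + 8 + 8 + 9) / 4 = 27/4 = 6.75
  mean(Y) = (7 + 4 + 6 + 1) / 4 = 18/4 = 4.5
  x̄ = (6.75, 4.5),  deviation x̄ - mu_0 = (6.75, 4.5) - (2, 8) = (4.75, -3.5).

Step 2 — sample covariance matrix, S[i,j] = (1/(n-1)) · Σ_k (x_{k,i} - mean_i) · (x_{k,j} - mean_j), divisor n-1 = 3:
  S[X,X] = ((-4.75)·(-4.75) + (1.25)·(1.25) + (1.25)·(1.25) + (2.25)·(2.25)) / 3 = 30.75/3 = 10.25
  S[X,Y] = ((-4.75)·(2.5) + (1.25)·(-0.5) + (1.25)·(1.5) + (2.25)·(-3.5)) / 3 = -18.5/3 = -6.1667
  S[Y,Y] = ((2.5)·(2.5) + (-0.5)·(-0.5) + (1.5)·(1.5) + (-3.5)·(-3.5)) / 3 = 21/3 = 7
  S = [[10.25, -6.1667],
 [-6.1667, 7]].

Step 3 — invert S. det(S) = 10.25·7 - (-6.1667)² = 33.7222.
  S^{-1} = (1/det) · [[d, -b], [-b, a]] = [[0.2076, 0.1829],
 [0.1829, 0.304]].

Step 4 — quadratic form (x̄ - mu_0)^T · S^{-1} · (x̄ - mu_0):
  S^{-1} · (x̄ - mu_0) = (0.346, -0.1952),
  (x̄ - mu_0)^T · [...] = (4.75)·(0.346) + (-3.5)·(-0.1952) = 2.3266.

Step 5 — scale by n: T² = 4 · 2.3266 = 9.3064.

T² ≈ 9.3064


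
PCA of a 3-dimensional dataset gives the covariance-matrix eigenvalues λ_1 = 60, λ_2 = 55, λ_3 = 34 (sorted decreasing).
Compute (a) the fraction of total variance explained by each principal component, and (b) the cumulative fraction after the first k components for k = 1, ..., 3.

Step 1 — total variance = trace(Sigma) = Σ λ_i = 60 + 55 + 34 = 149.

Step 2 — fraction explained by component i = λ_i / Σ λ:
  PC1: 60/149 = 0.4027
  PC2: 55/149 = 0.3691
  PC3: 34/149 = 0.2282

Step 3 — cumulative fraction after k components = (λ_1 + ... + λ_k) / Σ λ:
  k = 1: 60/149 = 0.4027
  k = 2: (60 + 55)/149 = 115/149 = 0.7718
  k = 3: (60 + 55 + 34)/149 = 149/149 = 1

Summary (fraction, with percent):

explained: PC1 0.4027 (40.27%), PC2 0.3691 (36.91%), PC3 0.2282 (22.82%);  cumulative: 0.4027, 0.7718, 1


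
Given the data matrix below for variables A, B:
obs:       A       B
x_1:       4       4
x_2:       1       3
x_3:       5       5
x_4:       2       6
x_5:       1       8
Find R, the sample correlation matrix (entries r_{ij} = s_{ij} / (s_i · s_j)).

Step 1 — column means:
  mean(A) = (4 + 1 + 5 + 2 + 1) / 5 = 13/5 = 2.6
  mean(B) = (4 + 3 + 5 + 6 + 8) / 5 = 26/5 = 5.2

Step 2 — sample variances and covariances s[i,j] = (1/(n-1)) · Σ_k (x_{k,i} - mean_i) · (x_{k,j} - mean_j), with n-1 = 4:
  s[A,A] = ((1.4)·(1.4) + (-1.6)·(-1.6) + (2.4)·(2.4) + (-0.6)·(-0.6) + (-1.6)·(-1.6)) / 4 = 13.2/4 = 3.3
  s[A,B] = ((1.4)·(-1.2) + (-1.6)·(-2.2) + (2.4)·(-0.2) + (-0.6)·(0.8) + (-1.6)·(2.8)) / 4 = -3.6/4 = -0.9
  s[B,B] = ((-1.2)·(-1.2) + (-2.2)·(-2.2) + (-0.2)·(-0.2) + (0.8)·(0.8) + (2.8)·(2.8)) / 4 = 14.8/4 = 3.7
  Sample standard deviations s_i = √(s[i,i]):
  s(A) = √(3.3) = 1.8166
  s(B) = √(3.7) = 1.9235

Step 3 — r_{ij} = s_{ij} / (s_i · s_j):
  r[A,A] = 1 (diagonal).
  r[A,B] = -0.9 / (1.8166 · 1.9235) = -0.9 / 3.4943 = -0.2576
  r[B,B] = 1 (diagonal).

R is symmetric with unit diagonal. Assembling:

R = [[1, -0.2576],
 [-0.2576, 1]]


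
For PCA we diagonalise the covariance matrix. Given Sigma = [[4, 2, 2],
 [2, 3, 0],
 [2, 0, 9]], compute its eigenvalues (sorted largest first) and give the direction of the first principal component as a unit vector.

Step 1 — characteristic polynomial p(λ) = det(λI - Sigma) = λ³ - tr·λ² + c_1·λ - det, where tr = trace, c_1 = sum of the principal 2×2 minors, det = det(Sigma):
  tr = 4 + 3 + 9 = 16,
  c_1 = (4·3 - (2)²) + (4·9 - (2)²) + (3·9 - (0)²) = 8 + 32 + 27 = 67,
  det = 4·(3·9 - (0)²) - (2)·((2)·9 - (0)·(2)) + (2)·((2)·(0) - 3·(2)) = 4·(27) - (2)·(18) + (2)·(-6) = 60.
  So p(λ) = λ³ - 16λ² + 67λ - 60.
Step 2 — look for an integer root (rational root theorem: any rational root is an integer divisor of 60). Testing λ = 5:
  p(5) = 125 - 400 + 335 - 60 = 0  ✓
  Dividing out (λ - 5): p(λ) = (λ - 5)(λ² - 11λ + 12).
Step 3 — remaining eigenvalues from the quadratic λ² - 11λ + 12 = 0:
  Δ = 11² - 4·12 = 121 - 48 = 73,  λ = (11 ± √73)/2 = (11 ± 8.544)/2 ≈ 9.772 or 1.228.
  Sorted: λ_1 = 9.772,  λ_2 = 5,  λ_3 = 1.228  (check: sum = 16 = tr ✓).

Step 4 — unit eigenvector for λ_1 ≈ 9.772: v spans the null space of (Sigma - λ_1 I), whose rows are
  r_1 = (-5.772, 2, 2),  r_2 = (2, -6.772, 0),  r_3 = (2, 0, -0.772).
  v is orthogonal to every row, so take v ∝ r_1 × r_2 = ((2)·(0) - (2)·(-6.772), (2)·(2) - (-5.772)·(0), (-5.772)·(-6.772) - (2)·(2)) ≈ (13.544, 4, 35.088).
  Let u = (13.544, 4, 35.088).
  ||u|| = √((13.544)² + (4)² + (35.088)²) = √(1430.6083) ≈ 37.8234,  v_1 = u/||u|| ≈ (0.3581, 0.1058, 0.9277) (||v_1|| = 1).

λ_1 = 9.772,  λ_2 = 5,  λ_3 = 1.228;  v_1 ≈ (0.3581, 0.1058, 0.9277)


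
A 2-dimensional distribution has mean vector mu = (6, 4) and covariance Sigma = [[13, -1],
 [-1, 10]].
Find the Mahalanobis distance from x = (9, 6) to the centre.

Step 1 — centre the observation: (x - mu) = (3, 2).

Step 2 — invert Sigma. det(Sigma) = 13·10 - (-1)² = 129.
  Sigma^{-1} = (1/det) · [[d, -b], [-b, a]] = [[0.0775, 0.0078],
 [0.0078, 0.1008]].

Step 3 — form the quadratic (x - mu)^T · Sigma^{-1} · (x - mu):
  Sigma^{-1} · (x - mu) = (0.2481, 0.2248).
  (x - mu)^T · [Sigma^{-1} · (x - mu)] = (3)·(0.2481) + (2)·(0.2248) = 1.1938.

Step 4 — take square root: d = √(1.1938) ≈ 1.0926.

d(x, mu) = √(1.1938) ≈ 1.0926


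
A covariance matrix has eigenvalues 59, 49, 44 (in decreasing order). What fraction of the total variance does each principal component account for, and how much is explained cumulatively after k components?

Step 1 — total variance = trace(Sigma) = Σ λ_i = 59 + 49 + 44 = 152.

Step 2 — fraction explained by component i = λ_i / Σ λ:
  PC1: 59/152 = 0.3882
  PC2: 49/152 = 0.3224
  PC3: 44/152 = 0.2895

Step 3 — cumulative fraction after k components = (λ_1 + ... + λ_k) / Σ λ:
  k = 1: 59/152 = 0.3882
  k = 2: (59 + 49)/152 = 108/152 = 0.7105
  k = 3: (59 + 49 + 44)/152 = 152/152 = 1

Summary (fraction, with percent):

explained: PC1 0.3882 (38.82%), PC2 0.3224 (32.24%), PC3 0.2895 (28.95%);  cumulative: 0.3882, 0.7105, 1


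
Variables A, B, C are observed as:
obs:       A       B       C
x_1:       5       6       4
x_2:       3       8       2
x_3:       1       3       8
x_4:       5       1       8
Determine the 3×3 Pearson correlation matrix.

Step 1 — column means:
  mean(A) = (5 + 3 + 1 + 5) / 4 = 14/4 = 3.5
  mean(B) = (6 + 8 + 3 + 1) / 4 = 18/4 = 4.5
  mean(C) = (4 + 2 + 8 + 8) / 4 = 22/4 = 5.5

Step 2 — sample variances and covariances s[i,j] = (1/(n-1)) · Σ_k (x_{k,i} - mean_i) · (x_{k,j} - mean_j), with n-1 = 3:
  s[A,A] = ((1.5)·(1.5) + (-0.5)·(-0.5) + (-2.5)·(-2.5) + (1.5)·(1.5)) / 3 = 11/3 = 3.6667
  s[A,B] = ((1.5)·(1.5) + (-0.5)·(3.5) + (-2.5)·(-1.5) + (1.5)·(-3.5)) / 3 = -1/3 = -0.3333
  s[A,C] = ((1.5)·(-1.5) + (-0.5)·(-3.5) + (-2.5)·(2.5) + (1.5)·(2.5)) / 3 = -3/3 = -1
  s[B,B] = ((1.5)·(1.5) + (3.5)·(3.5) + (-1.5)·(-1.5) + (-3.5)·(-3.5)) / 3 = 29/3 = 9.6667
  s[B,C] = ((1.5)·(-1.5) + (3.5)·(-3.5) + (-1.5)·(2.5) + (-3.5)·(2.5)) / 3 = -27/3 = -9
  s[C,C] = ((-1.5)·(-1.5) + (-3.5)·(-3.5) + (2.5)·(2.5) + (2.5)·(2.5)) / 3 = 27/3 = 9
  Sample standard deviations s_i = √(s[i,i]):
  s(A) = √(3.6667) = 1.9149
  s(B) = √(9.6667) = 3.1091
  s(C) = √(9) = 3

Step 3 — r_{ij} = s_{ij} / (s_i · s_j):
  r[A,A] = 1 (diagonal).
  r[A,B] = -0.3333 / (1.9149 · 3.1091) = -0.3333 / 5.9535 = -0.056
  r[A,C] = -1 / (1.9149 · 3) = -1 / 5.7446 = -0.1741
  r[B,B] = 1 (diagonal).
  r[B,C] = -9 / (3.1091 · 3) = -9 / 9.3274 = -0.9649
  r[C,C] = 1 (diagonal).

R is symmetric with unit diagonal. Assembling:

R = [[1, -0.056, -0.1741],
 [-0.056, 1, -0.9649],
 [-0.1741, -0.9649, 1]]


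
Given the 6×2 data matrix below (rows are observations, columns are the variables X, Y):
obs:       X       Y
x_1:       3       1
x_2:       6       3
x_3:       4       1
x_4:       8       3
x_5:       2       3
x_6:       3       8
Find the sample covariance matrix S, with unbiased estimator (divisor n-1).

Step 1 — column means:
  mean(X) = (3 + 6 + 4 + 8 + 2 + 3) / 6 = 26/6 = 4.3333
  mean(Y) = (1 + 3 + 1 + 3 + 3 + 8) / 6 = 19/6 = 3.1667

Step 2 — sample covariance S[i,j] = (1/(n-1)) · Σ_k (x_{k,i} - mean_i) · (x_{k,j} - mean_j), with n-1 = 5.
  S[X,X] = ((-1.3333)·(-1.3333) + (1.6667)·(1.6667) + (-0.3333)·(-0.3333) + (3.6667)·(3.6667) + (-2.3333)·(-2.3333) + (-1.3333)·(-1.3333)) / 5 = 25.3333/5 = 5.0667
  S[X,Y] = ((-1.3333)·(-2.1667) + (1.6667)·(-0.1667) + (-0.3333)·(-2.1667) + (3.6667)·(-0.1667) + (-2.3333)·(-0.1667) + (-1.3333)·(4.8333)) / 5 = -3.3333/5 = -0.6667
  S[Y,Y] = ((-2.1667)·(-2.1667) + (-0.1667)·(-0.1667) + (-2.1667)·(-2.1667) + (-0.1667)·(-0.1667) + (-0.1667)·(-0.1667) + (4.8333)·(4.8333)) / 5 = 32.8333/5 = 6.5667

S is symmetric (S[j,i] = S[i,j]). Assembling:

S = [[5.0667, -0.6667],
 [-0.6667, 6.5667]]


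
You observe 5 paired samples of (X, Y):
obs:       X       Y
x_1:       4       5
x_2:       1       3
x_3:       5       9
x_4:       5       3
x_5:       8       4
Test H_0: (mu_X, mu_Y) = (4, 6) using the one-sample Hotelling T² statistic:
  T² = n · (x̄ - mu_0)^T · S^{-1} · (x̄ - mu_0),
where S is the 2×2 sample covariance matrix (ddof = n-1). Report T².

Step 1 — sample mean vector:
  mean(X) = (4 + 1 + 5 + 5 + 8) / 5 = 23/5 = 4.6
  mean(Y) = (5 + 3 + 9 + 3 + 4) / 5 = 24/5 = 4.8
  x̄ = (4.6, 4.8),  deviation x̄ - mu_0 = (4.6, 4.8) - (4, 6) = (0.6, -1.2).

Step 2 — sample covariance matrix, S[i,j] = (1/(n-1)) · Σ_k (x_{k,i} - mean_i) · (x_{k,j} - mean_j), divisor n-1 = 4:
  S[X,X] = ((-0.6)·(-0.6) + (-3.6)·(-3.6) + (0.4)·(0.4) + (0.4)·(0.4) + (3.4)·(3.4)) / 4 = 25.2/4 = 6.3
  S[X,Y] = ((-0.6)·(0.2) + (-3.6)·(-1.8) + (0.4)·(4.2) + (0.4)·(-1.8) + (3.4)·(-0.8)) / 4 = 4.6/4 = 1.15
  S[Y,Y] = ((0.2)·(0.2) + (-1.8)·(-1.8) + (4.2)·(4.2) + (-1.8)·(-1.8) + (-0.8)·(-0.8)) / 4 = 24.8/4 = 6.2
  S = [[6.3, 1.15],
 [1.15, 6.2]].

Step 3 — invert S. det(S) = 6.3·6.2 - (1.15)² = 37.7375.
  S^{-1} = (1/det) · [[d, -b], [-b, a]] = [[0.1643, -0.0305],
 [-0.0305, 0.1669]].

Step 4 — quadratic form (x̄ - mu_0)^T · S^{-1} · (x̄ - mu_0):
  S^{-1} · (x̄ - mu_0) = (0.1351, -0.2186),
  (x̄ - mu_0)^T · [...] = (0.6)·(0.1351) + (-1.2)·(-0.2186) = 0.3434.

Step 5 — scale by n: T² = 5 · 0.3434 = 1.7171.

T² ≈ 1.7171


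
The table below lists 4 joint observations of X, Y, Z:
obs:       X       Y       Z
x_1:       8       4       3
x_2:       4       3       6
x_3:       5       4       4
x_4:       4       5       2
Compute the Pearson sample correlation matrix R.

Step 1 — column means:
  mean(X) = (8 + 4 + 5 + 4) / 4 = 21/4 = 5.25
  mean(Y) = (4 + 3 + 4 + 5) / 4 = 16/4 = 4
  mean(Z) = (3 + 6 + 4 + 2) / 4 = 15/4 = 3.75

Step 2 — sample variances and covariances s[i,j] = (1/(n-1)) · Σ_k (x_{k,i} - mean_i) · (x_{k,j} - mean_j), with n-1 = 3:
  s[X,X] = ((2.75)·(2.75) + (-1.25)·(-1.25) + (-0.25)·(-0.25) + (-1.25)·(-1.25)) / 3 = 10.75/3 = 3.5833
  s[X,Y] = ((2.75)·(0) + (-1.25)·(-1) + (-0.25)·(0) + (-1.25)·(1)) / 3 = 0/3 = 0
  s[X,Z] = ((2.75)·(-0.75) + (-1.25)·(2.25) + (-0.25)·(0.25) + (-1.25)·(-1.75)) / 3 = -2.75/3 = -0.9167
  s[Y,Y] = ((0)·(0) + (-1)·(-1) + (0)·(0) + (1)·(1)) / 3 = 2/3 = 0.6667
  s[Y,Z] = ((0)·(-0.75) + (-1)·(2.25) + (0)·(0.25) + (1)·(-1.75)) / 3 = -4/3 = -1.3333
  s[Z,Z] = ((-0.75)·(-0.75) + (2.25)·(2.25) + (0.25)·(0.25) + (-1.75)·(-1.75)) / 3 = 8.75/3 = 2.9167
  Sample standard deviations s_i = √(s[i,i]):
  s(X) = √(3.5833) = 1.893
  s(Y) = √(0.6667) = 0.8165
  s(Z) = √(2.9167) = 1.7078

Step 3 — r_{ij} = s_{ij} / (s_i · s_j):
  r[X,X] = 1 (diagonal).
  r[X,Y] = 0 / (1.893 · 0.8165) = 0 / 1.5456 = 0
  r[X,Z] = -0.9167 / (1.893 · 1.7078) = -0.9167 / 3.2329 = -0.2835
  r[Y,Y] = 1 (diagonal).
  r[Y,Z] = -1.3333 / (0.8165 · 1.7078) = -1.3333 / 1.3944 = -0.9562
  r[Z,Z] = 1 (diagonal).

R is symmetric with unit diagonal. Assembling:

R = [[1, 0, -0.2835],
 [0, 1, -0.9562],
 [-0.2835, -0.9562, 1]]


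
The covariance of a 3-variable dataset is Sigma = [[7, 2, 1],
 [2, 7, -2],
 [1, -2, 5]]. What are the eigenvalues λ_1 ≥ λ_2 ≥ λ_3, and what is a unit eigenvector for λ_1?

Step 1 — characteristic polynomial p(λ) = det(λI - Sigma) = λ³ - tr·λ² + c_1·λ - det, where tr = trace, c_1 = sum of the principal 2×2 minors, det = det(Sigma):
  tr = 7 + 7 + 5 = 19,
  c_1 = (7·7 - (2)²) + (7·5 - (1)²) + (7·5 - (-2)²) = 45 + 34 + 31 = 110,
  det = 7·(7·5 - (-2)²) - (2)·((2)·5 - (-2)·(1)) + (1)·((2)·(-2) - 7·(1)) = 7·(31) - (2)·(12) + (1)·(-11) = 182.
  So p(λ) = λ³ - 19λ² + 110λ - 182.
Step 2 — look for an integer root (rational root theorem: any rational root is an integer divisor of 182). Testing λ = 7:
  p(7) = 343 - 931 + 770 - 182 = 0  ✓
  Dividing out (λ - 7): p(λ) = (λ - 7)(λ² - 12λ + 26).
Step 3 — remaining eigenvalues from the quadratic λ² - 12λ + 26 = 0:
  Δ = 12² - 4·26 = 144 - 104 = 40,  λ = (12 ± √40)/2 = (12 ± 6.3246)/2 ≈ 9.1623 or 2.8377.
  Sorted: λ_1 = 9.1623,  λ_2 = 7,  λ_3 = 2.8377  (check: sum = 19 = tr ✓).

Step 4 — unit eigenvector for λ_1 ≈ 9.1623: v spans the null space of (Sigma - λ_1 I), whose rows are
  r_1 = (-2.1623, 2, 1),  r_2 = (2, -2.1623, -2),  r_3 = (1, -2, -4.1623).
  v is orthogonal to every row, so take v ∝ r_1 × r_2 = ((2)·(-2) - (1)·(-2.1623), (1)·(2) - (-2.1623)·(-2), (-2.1623)·(-2.1623) - (2)·(2)) ≈ (-1.8377, -2.3246, 0.6754).
  Rescale (multiply by -1 so the first nonzero entry is positive): u = (1.8377, 2.3246, -0.6754).
  ||u|| = √((1.8377)² + (2.3246)² + (-0.6754)²) = √(9.237) ≈ 3.0392,  v_1 = u/||u|| ≈ (0.6047, 0.7648, -0.2222) (||v_1|| = 1).

λ_1 = 9.1623,  λ_2 = 7,  λ_3 = 2.8377;  v_1 ≈ (0.6047, 0.7648, -0.2222)


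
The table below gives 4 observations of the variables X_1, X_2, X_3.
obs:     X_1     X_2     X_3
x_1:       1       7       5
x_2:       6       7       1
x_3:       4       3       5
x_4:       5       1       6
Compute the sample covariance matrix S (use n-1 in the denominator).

Step 1 — column means:
  mean(X_1) = (1 + 6 + 4 + 5) / 4 = 16/4 = 4
  mean(X_2) = (7 + 7 + 3 + 1) / 4 = 18/4 = 4.5
  mean(X_3) = (5 + 1 + 5 + 6) / 4 = 17/4 = 4.25

Step 2 — sample covariance S[i,j] = (1/(n-1)) · Σ_k (x_{k,i} - mean_i) · (x_{k,j} - mean_j), with n-1 = 3.
  S[X_1,X_1] = ((-3)·(-3) + (2)·(2) + (0)·(0) + (1)·(1)) / 3 = 14/3 = 4.6667
  S[X_1,X_2] = ((-3)·(2.5) + (2)·(2.5) + (0)·(-1.5) + (1)·(-3.5)) / 3 = -6/3 = -2
  S[X_1,X_3] = ((-3)·(0.75) + (2)·(-3.25) + (0)·(0.75) + (1)·(1.75)) / 3 = -7/3 = -2.3333
  S[X_2,X_2] = ((2.5)·(2.5) + (2.5)·(2.5) + (-1.5)·(-1.5) + (-3.5)·(-3.5)) / 3 = 27/3 = 9
  S[X_2,X_3] = ((2.5)·(0.75) + (2.5)·(-3.25) + (-1.5)·(0.75) + (-3.5)·(1.75)) / 3 = -13.5/3 = -4.5
  S[X_3,X_3] = ((0.75)·(0.75) + (-3.25)·(-3.25) + (0.75)·(0.75) + (1.75)·(1.75)) / 3 = 14.75/3 = 4.9167

S is symmetric (S[j,i] = S[i,j]). Assembling:

S = [[4.6667, -2, -2.3333],
 [-2, 9, -4.5],
 [-2.3333, -4.5, 4.9167]]
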